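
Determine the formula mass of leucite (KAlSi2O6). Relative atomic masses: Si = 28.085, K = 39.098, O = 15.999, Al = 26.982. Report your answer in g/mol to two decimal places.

M = 1*39.098 + 1*26.982 + 2*28.085 + 6*15.999

218.24 g/mol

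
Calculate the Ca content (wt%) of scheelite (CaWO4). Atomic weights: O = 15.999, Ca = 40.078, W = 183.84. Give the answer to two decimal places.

13.92 wt%

Molar mass of CaWO4: 1*40.078 + 1*183.84 + 4*15.999 = 287.914 g/mol.
Mass of Ca per formula unit: 1 × 40.078 = 40.078 g.
Weight fraction Ca = 40.078 / 287.914 = 0.1392.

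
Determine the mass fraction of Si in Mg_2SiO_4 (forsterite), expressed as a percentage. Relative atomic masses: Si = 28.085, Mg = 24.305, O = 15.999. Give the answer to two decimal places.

19.96 weight percent

Molar mass of Mg_2SiO_4: 2*24.305 + 1*28.085 + 4*15.999 = 140.691 g/mol.
Mass of Si per formula unit: 1 × 28.085 = 28.085 g.
Weight fraction Si = 28.085 / 140.691 = 0.1996.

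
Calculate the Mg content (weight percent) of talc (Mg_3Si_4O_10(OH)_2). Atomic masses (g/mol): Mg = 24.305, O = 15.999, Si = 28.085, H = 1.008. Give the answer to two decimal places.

19.23 weight percent

Formula mass = 3*24.305 + 4*28.085 + 12*15.999 + 2*1.008 = 379.259 g/mol, of which 72.915 g is Mg.
So Mg makes up 72.915/379.259 = 0.1923 of the mass, i.e. 19.23%.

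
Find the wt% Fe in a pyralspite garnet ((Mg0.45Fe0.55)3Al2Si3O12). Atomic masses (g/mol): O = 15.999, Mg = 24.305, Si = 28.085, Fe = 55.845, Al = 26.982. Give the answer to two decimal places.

Formula mass = 1.35*24.305 + 1.65*55.845 + 2*26.982 + 3*28.085 + 12*15.999 = 455.163 g/mol, of which 92.144 g is Fe.
So Fe makes up 92.144/455.163 = 0.2024 of the mass, i.e. 20.24%.

20.24 mass %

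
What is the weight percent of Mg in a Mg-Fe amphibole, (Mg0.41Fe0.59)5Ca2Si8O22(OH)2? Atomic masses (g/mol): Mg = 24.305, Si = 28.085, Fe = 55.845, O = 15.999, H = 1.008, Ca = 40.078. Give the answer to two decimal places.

M((Mg0.41Fe0.59)5Ca2Si8O22(OH)2) = 905.396 g/mol.
Mg contributes 2.05 × 24.305 = 49.825 g per mole.
49.825/905.396 = 0.0550 → 5.50%.

5.50 wt%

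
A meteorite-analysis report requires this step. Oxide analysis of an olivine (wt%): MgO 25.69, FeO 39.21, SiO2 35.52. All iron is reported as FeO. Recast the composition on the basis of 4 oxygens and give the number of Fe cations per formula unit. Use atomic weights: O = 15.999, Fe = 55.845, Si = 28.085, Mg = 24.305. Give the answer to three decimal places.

MgO (M=40.304): mol = 0.63741; Mg = 0.63741, O = 0.63741.
FeO (M=71.844): mol = 0.54577; Fe = 0.54577, O = 0.54577.
SiO2 (M=60.083): mol = 0.59118; Si = 0.59118, O = 1.18236.
ΣO = 2.36554; factor = 4/ΣO = 1.69095.
Fe apfu = 0.54577 × 1.69095 = 0.923.

0.923 Fe apfu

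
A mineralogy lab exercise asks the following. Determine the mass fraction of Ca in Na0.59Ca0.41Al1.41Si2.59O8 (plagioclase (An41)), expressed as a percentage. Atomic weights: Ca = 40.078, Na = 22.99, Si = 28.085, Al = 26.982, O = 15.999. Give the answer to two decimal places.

6.11 wt%

M(Na0.59Ca0.41Al1.41Si2.59O8) = 268.773 g/mol.
Ca contributes 0.41 × 40.078 = 16.432 g per mole.
16.432/268.773 = 0.0611 → 6.11%.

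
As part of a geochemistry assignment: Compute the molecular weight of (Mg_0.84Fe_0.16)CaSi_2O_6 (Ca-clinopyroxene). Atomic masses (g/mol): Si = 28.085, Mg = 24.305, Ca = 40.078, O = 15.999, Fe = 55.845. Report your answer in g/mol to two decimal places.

221.59 g/mol

Mg: 0.84 × 24.305 = 20.4162
Fe: 0.16 × 55.845 = 8.9352
Ca: 1 × 40.078 = 40.0780
Si: 2 × 28.085 = 56.1700
O: 6 × 15.999 = 95.9940
Summing the contributions gives the formula mass.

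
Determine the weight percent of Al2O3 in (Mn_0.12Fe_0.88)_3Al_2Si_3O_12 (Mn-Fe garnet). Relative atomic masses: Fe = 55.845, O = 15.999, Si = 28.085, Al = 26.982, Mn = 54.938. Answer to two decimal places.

Molar mass of (Mn_0.12Fe_0.88)_3Al_2Si_3O_12 = 0.36×54.938 + 2.64×55.845 + 2×26.982 + 3×28.085 + 12×15.999 = 497.415 g/mol.
Each formula unit contains 2 Al, equivalent to 2/2 = 1.0000 mol Al2O3.
M(Al2O3) = 2×26.982 + 3×15.999 = 101.961 g/mol.
Mass of Al2O3 per formula unit = 1.0000 × 101.961 = 101.961 g.
Al2O3 wt% = 101.961 / 497.415 × 100 = 20.50%.

20.50 wt%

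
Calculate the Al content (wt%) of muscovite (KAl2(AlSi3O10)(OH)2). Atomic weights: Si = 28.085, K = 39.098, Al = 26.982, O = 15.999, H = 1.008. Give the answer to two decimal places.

20.32 wt%

Formula mass = 1×39.098 + 3×26.982 + 3×28.085 + 12×15.999 + 2×1.008 = 398.303 g/mol, of which 80.946 g is Al.
So Al makes up 80.946/398.303 = 0.2032 of the mass, i.e. 20.32%.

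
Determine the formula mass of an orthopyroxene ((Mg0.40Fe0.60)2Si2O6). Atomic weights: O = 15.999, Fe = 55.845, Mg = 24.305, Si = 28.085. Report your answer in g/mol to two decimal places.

The formula mass is the sum 0.80*24.305 + 1.20*55.845 + 2*28.085 + 6*15.999.

238.62 g/mol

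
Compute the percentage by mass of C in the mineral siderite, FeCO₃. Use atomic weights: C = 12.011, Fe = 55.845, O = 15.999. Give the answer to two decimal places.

10.37 mass %

Formula mass = 1·55.845 + 1·12.011 + 3·15.999 = 115.853 g/mol, of which 12.011 g is C.
So C makes up 12.011/115.853 = 0.1037 of the mass, i.e. 10.37%.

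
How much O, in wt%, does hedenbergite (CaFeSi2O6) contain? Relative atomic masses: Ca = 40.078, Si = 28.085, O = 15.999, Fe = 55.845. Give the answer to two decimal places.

Formula mass = 1·40.078 + 1·55.845 + 2·28.085 + 6·15.999 = 248.087 g/mol, of which 95.994 g is O.
So O makes up 95.994/248.087 = 0.3869 of the mass, i.e. 38.69%.

38.69 wt%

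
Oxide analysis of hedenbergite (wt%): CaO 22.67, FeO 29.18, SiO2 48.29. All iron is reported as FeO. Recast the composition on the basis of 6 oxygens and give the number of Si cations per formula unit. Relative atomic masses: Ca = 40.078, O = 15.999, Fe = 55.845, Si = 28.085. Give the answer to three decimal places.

1.994 Si apfu

CaO: 22.67/56.077 = 0.40427 mol → 0.40427 mol Ca, 0.40427 mol O.
FeO: 29.18/71.844 = 0.40616 mol → 0.40616 mol Fe, 0.40616 mol O.
SiO2: 48.29/60.083 = 0.80372 mol → 0.80372 mol Si, 1.60744 mol O.
Total oxygen = 2.41787 mol. Normalization factor = 6/2.41787 = 2.48152.
Si per 6 O = 0.80372 × 2.48152 = 1.994.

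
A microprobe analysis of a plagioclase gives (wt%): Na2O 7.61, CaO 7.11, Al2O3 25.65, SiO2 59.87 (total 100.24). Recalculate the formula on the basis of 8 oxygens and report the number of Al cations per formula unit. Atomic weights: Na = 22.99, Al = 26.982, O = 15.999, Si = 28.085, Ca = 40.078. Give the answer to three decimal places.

1.343 Al apfu

7.61 wt% Na2O ÷ 61.979 g/mol = 0.12278 mol, giving 0.24556 Na and 0.12278 O.
7.11 wt% CaO ÷ 56.077 g/mol = 0.12679 mol, giving 0.12679 Ca and 0.12679 O.
25.65 wt% Al2O3 ÷ 101.961 g/mol = 0.25157 mol, giving 0.50314 Al and 0.75471 O.
59.87 wt% SiO2 ÷ 60.083 g/mol = 0.99645 mol, giving 0.99645 Si and 1.99290 O.
Oxygen sums to 2.99718; scaling by 8/2.99718 = 2.66918 puts the formula on 8 O.
Al: 0.50314 × 2.66918 = 1.343 atoms per formula unit.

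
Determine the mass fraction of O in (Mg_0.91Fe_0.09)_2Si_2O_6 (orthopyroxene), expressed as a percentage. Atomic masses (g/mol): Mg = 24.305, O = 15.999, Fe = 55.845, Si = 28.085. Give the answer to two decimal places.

46.50 wt%

Formula mass = 1.82×24.305 + 0.18×55.845 + 2×28.085 + 6×15.999 = 206.451 g/mol, of which 95.994 g is O.
So O makes up 95.994/206.451 = 0.4650 of the mass, i.e. 46.50%.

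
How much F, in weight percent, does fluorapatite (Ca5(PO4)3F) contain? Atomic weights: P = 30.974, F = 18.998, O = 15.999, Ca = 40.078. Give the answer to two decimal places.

3.77 weight percent

M(Ca5(PO4)3F) = 504.298 g/mol.
F contributes 1 × 18.998 = 18.998 g per mole.
18.998/504.298 = 0.0377 → 3.77%.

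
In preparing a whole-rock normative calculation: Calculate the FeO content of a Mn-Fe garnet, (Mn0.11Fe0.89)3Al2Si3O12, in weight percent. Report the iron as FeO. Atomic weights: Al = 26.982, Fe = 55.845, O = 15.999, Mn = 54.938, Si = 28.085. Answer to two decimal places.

38.56 wt%

M((Mn0.11Fe0.89)3Al2Si3O12) = 497.443 g/mol; M(FeO) = 71.844 g/mol.
Moles FeO per formula unit = 2.67 Fe ÷ 1 = 2.6700.
FeO fraction = (2.6700 × 71.844) / 497.443 = 191.823/497.443 = 0.3856.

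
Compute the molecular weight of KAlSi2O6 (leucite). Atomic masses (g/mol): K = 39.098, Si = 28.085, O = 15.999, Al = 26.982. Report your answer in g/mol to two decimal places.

218.24 g/mol

K: 1 × 39.098 = 39.0980
Al: 1 × 26.982 = 26.9820
Si: 2 × 28.085 = 56.1700
O: 6 × 15.999 = 95.9940
Summing the contributions gives the formula mass.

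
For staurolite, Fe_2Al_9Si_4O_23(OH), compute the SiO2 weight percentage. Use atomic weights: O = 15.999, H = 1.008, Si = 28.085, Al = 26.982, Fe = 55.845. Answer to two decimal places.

Formula mass = 851.852 g/mol.
4 Si → 4.0000 mol SiO2 per formula unit; M(SiO2) = 60.083, so SiO2 mass = 240.332 g.
240.332/851.852 × 100 = 28.21 wt%.

28.21 wt%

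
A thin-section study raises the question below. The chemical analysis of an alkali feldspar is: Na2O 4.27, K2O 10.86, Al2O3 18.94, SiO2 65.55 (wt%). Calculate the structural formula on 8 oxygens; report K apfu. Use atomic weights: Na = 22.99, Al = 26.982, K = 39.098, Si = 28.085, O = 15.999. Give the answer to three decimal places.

0.631 K apfu

Na2O: 4.27/61.979 = 0.06889 mol → 0.13778 mol Na, 0.06889 mol O.
K2O: 10.86/94.195 = 0.11529 mol → 0.23058 mol K, 0.11529 mol O.
Al2O3: 18.94/101.961 = 0.18576 mol → 0.37152 mol Al, 0.55728 mol O.
SiO2: 65.55/60.083 = 1.09099 mol → 1.09099 mol Si, 2.18198 mol O.
Total oxygen = 2.92344 mol. Normalization factor = 8/2.92344 = 2.73650.
K per 8 O = 0.23058 × 2.73650 = 0.631.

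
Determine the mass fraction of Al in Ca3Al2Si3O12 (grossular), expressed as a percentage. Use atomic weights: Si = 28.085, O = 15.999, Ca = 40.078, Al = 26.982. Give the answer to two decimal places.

M(Ca3Al2Si3O12) = 450.441 g/mol.
Al contributes 2 × 26.982 = 53.964 g per mole.
53.964/450.441 = 0.1198 → 11.98%.

11.98 weight percent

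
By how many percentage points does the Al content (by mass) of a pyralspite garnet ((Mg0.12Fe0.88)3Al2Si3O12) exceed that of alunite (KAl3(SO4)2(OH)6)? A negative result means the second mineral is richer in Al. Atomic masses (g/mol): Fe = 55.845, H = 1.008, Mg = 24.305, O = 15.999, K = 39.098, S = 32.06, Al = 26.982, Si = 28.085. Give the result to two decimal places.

Al in (Mg0.12Fe0.88)3Al2Si3O12: molar mass 486.388 g/mol; 2×26.982 = 53.964 g → 11.09 wt%.
Al in KAl3(SO4)2(OH)6: molar mass 414.198 g/mol; 3×26.982 = 80.946 g → 19.54 wt%.
Difference = 11.09 − 19.54 = -8.45 percentage points.

-8.45 percentage points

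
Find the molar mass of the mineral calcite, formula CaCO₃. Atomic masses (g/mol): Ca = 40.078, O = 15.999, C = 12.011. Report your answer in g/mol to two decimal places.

The formula mass is the sum 1·40.078 + 1·12.011 + 3·15.999.

100.09 g/mol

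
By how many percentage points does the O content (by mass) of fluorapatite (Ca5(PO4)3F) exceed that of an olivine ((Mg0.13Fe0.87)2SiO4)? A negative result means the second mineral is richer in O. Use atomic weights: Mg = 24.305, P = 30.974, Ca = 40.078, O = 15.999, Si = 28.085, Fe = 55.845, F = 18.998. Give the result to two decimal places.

5.35 percentage points

First mineral: 191.988 g O in 504.298 g formula = 38.07 wt% O.
Second mineral: 63.996 g O in 195.571 g formula = 32.72 wt% O.
38.07% − 32.72% gives a difference of 5.35 percentage points.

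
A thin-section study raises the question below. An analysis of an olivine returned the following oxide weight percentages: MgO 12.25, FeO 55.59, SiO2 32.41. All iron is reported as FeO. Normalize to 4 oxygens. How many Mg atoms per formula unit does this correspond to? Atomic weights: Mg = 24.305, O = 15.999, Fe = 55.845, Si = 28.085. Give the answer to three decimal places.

12.25 wt% MgO ÷ 40.304 g/mol = 0.30394 mol, giving 0.30394 Mg and 0.30394 O.
55.59 wt% FeO ÷ 71.844 g/mol = 0.77376 mol, giving 0.77376 Fe and 0.77376 O.
32.41 wt% SiO2 ÷ 60.083 g/mol = 0.53942 mol, giving 0.53942 Si and 1.07884 O.
Oxygen sums to 2.15654; scaling by 4/2.15654 = 1.85482 puts the formula on 4 O.
Mg: 0.30394 × 1.85482 = 0.564 atoms per formula unit.

0.564 Mg apfu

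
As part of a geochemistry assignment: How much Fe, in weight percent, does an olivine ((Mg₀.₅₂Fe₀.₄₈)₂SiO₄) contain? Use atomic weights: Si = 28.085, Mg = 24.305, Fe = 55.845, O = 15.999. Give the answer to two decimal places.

Formula mass = 1.04×24.305 + 0.96×55.845 + 1×28.085 + 4×15.999 = 170.969 g/mol, of which 53.611 g is Fe.
So Fe makes up 53.611/170.969 = 0.3136 of the mass, i.e. 31.36%.

31.36 weight percent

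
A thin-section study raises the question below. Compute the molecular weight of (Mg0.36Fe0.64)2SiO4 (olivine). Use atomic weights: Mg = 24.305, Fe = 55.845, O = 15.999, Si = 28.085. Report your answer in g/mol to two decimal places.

The formula mass is the sum 0.72*24.305 + 1.28*55.845 + 1*28.085 + 4*15.999.

181.06 g/mol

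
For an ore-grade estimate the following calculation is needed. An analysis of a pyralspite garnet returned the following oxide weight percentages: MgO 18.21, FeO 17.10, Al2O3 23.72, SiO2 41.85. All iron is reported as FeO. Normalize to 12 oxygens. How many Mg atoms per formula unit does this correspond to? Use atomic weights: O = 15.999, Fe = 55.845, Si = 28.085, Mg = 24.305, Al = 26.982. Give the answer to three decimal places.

MgO (M=40.304): mol = 0.45182; Mg = 0.45182, O = 0.45182.
FeO (M=71.844): mol = 0.23802; Fe = 0.23802, O = 0.23802.
Al2O3 (M=101.961): mol = 0.23264; Al = 0.46528, O = 0.69792.
SiO2 (M=60.083): mol = 0.69654; Si = 0.69654, O = 1.39308.
ΣO = 2.78084; factor = 12/ΣO = 4.31524.
Mg apfu = 0.45182 × 4.31524 = 1.950.

1.950 Mg apfu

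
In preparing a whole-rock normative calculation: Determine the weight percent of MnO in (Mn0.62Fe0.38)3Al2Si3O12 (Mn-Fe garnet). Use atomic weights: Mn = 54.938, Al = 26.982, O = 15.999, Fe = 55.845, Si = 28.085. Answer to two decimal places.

Molar mass of (Mn0.62Fe0.38)3Al2Si3O12 = 1.86·54.938 + 1.14·55.845 + 2·26.982 + 3·28.085 + 12·15.999 = 496.055 g/mol.
Each formula unit contains 1.86 Mn, equivalent to 1.86/1 = 1.8600 mol MnO.
M(MnO) = 1×54.938 + 1×15.999 = 70.937 g/mol.
Mass of MnO per formula unit = 1.8600 × 70.937 = 131.943 g.
MnO wt% = 131.943 / 496.055 × 100 = 26.60%.

26.60 wt%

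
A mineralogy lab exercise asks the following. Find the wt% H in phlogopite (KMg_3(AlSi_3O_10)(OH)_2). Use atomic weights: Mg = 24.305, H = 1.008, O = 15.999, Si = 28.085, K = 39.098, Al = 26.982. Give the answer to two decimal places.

0.48 weight percent

Molar mass of KMg_3(AlSi_3O_10)(OH)_2: 1·39.098 + 3·24.305 + 1·26.982 + 3·28.085 + 12·15.999 + 2·1.008 = 417.254 g/mol.
Mass of H per formula unit: 2 × 1.008 = 2.016 g.
Weight fraction H = 2.016 / 417.254 = 0.0048.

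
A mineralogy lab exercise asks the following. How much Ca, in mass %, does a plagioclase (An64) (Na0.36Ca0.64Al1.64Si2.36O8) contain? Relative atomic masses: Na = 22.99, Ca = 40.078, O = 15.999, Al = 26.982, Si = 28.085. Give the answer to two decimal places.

Molar mass of Na0.36Ca0.64Al1.64Si2.36O8: 0.36*22.99 + 0.64*40.078 + 1.64*26.982 + 2.36*28.085 + 8*15.999 = 272.449 g/mol.
Mass of Ca per formula unit: 0.64 × 40.078 = 25.650 g.
Weight fraction Ca = 25.650 / 272.449 = 0.0941.

9.41 mass %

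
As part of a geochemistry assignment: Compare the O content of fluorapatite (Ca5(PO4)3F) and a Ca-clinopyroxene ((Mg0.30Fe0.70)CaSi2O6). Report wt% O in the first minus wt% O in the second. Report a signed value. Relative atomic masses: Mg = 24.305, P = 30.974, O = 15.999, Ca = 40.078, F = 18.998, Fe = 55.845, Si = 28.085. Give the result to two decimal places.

M(Ca5(PO4)3F) = 504.298 g/mol, so wt% O = 191.988/504.298 × 100 = 38.07%.
M((Mg0.30Fe0.70)CaSi2O6) = 238.625 g/mol, so wt% O = 95.994/238.625 × 100 = 40.23%.
38.07 − 40.23 = -2.16 pp.

-2.16 percentage points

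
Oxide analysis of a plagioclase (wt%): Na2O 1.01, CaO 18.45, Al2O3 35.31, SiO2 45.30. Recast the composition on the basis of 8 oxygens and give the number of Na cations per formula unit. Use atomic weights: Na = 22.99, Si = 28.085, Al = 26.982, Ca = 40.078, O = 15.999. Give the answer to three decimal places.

0.090 Na apfu

Na2O (M=61.979): mol = 0.01630; Na = 0.03260, O = 0.01630.
CaO (M=56.077): mol = 0.32901; Ca = 0.32901, O = 0.32901.
Al2O3 (M=101.961): mol = 0.34631; Al = 0.69262, O = 1.03893.
SiO2 (M=60.083): mol = 0.75396; Si = 0.75396, O = 1.50792.
ΣO = 2.89216; factor = 8/ΣO = 2.76610.
Na apfu = 0.03260 × 2.76610 = 0.090.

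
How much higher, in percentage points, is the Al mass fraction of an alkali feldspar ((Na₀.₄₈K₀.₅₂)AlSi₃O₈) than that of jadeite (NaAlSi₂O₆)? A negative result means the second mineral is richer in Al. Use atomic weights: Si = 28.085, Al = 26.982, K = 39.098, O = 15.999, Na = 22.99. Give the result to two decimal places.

-3.38 percentage points

Al in (Na₀.₄₈K₀.₅₂)AlSi₃O₈: molar mass 270.595 g/mol; 1×26.982 = 26.982 g → 9.97 wt%.
Al in NaAlSi₂O₆: molar mass 202.136 g/mol; 1×26.982 = 26.982 g → 13.35 wt%.
Difference = 9.97 − 13.35 = -3.38 percentage points.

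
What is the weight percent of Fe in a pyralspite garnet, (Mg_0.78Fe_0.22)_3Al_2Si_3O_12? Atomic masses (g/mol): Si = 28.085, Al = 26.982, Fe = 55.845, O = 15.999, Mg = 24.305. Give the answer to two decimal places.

8.69 weight percent

Molar mass of (Mg_0.78Fe_0.22)_3Al_2Si_3O_12: 2.34*24.305 + 0.66*55.845 + 2*26.982 + 3*28.085 + 12*15.999 = 423.938 g/mol.
Mass of Fe per formula unit: 0.66 × 55.845 = 36.858 g.
Weight fraction Fe = 36.858 / 423.938 = 0.0869.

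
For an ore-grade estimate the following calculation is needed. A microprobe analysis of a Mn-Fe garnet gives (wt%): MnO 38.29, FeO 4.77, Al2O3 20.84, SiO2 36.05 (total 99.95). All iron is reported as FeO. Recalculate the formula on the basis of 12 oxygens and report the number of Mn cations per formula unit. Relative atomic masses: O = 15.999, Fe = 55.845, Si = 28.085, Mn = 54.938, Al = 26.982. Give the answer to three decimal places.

2.677 Mn apfu

MnO (M=70.937): mol = 0.53977; Mn = 0.53977, O = 0.53977.
FeO (M=71.844): mol = 0.06639; Fe = 0.06639, O = 0.06639.
Al2O3 (M=101.961): mol = 0.20439; Al = 0.40878, O = 0.61317.
SiO2 (M=60.083): mol = 0.60000; Si = 0.60000, O = 1.20000.
ΣO = 2.41933; factor = 12/ΣO = 4.96005.
Mn apfu = 0.53977 × 4.96005 = 2.677.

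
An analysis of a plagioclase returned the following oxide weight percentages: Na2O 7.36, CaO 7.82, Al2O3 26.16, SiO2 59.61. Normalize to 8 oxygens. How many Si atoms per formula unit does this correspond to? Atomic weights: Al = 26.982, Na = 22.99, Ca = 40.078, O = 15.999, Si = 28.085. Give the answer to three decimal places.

7.36 wt% Na2O ÷ 61.979 g/mol = 0.11875 mol, giving 0.23750 Na and 0.11875 O.
7.82 wt% CaO ÷ 56.077 g/mol = 0.13945 mol, giving 0.13945 Ca and 0.13945 O.
26.16 wt% Al2O3 ÷ 101.961 g/mol = 0.25657 mol, giving 0.51314 Al and 0.76971 O.
59.61 wt% SiO2 ÷ 60.083 g/mol = 0.99213 mol, giving 0.99213 Si and 1.98426 O.
Oxygen sums to 3.01217; scaling by 8/3.01217 = 2.65589 puts the formula on 8 O.
Si: 0.99213 × 2.65589 = 2.635 atoms per formula unit.

2.635 Si apfu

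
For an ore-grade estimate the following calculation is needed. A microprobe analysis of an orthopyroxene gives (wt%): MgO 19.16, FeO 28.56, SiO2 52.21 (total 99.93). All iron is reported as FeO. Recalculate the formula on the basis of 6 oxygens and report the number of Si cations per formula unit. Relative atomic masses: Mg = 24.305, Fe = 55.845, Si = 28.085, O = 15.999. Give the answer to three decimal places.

19.16 wt% MgO ÷ 40.304 g/mol = 0.47539 mol, giving 0.47539 Mg and 0.47539 O.
28.56 wt% FeO ÷ 71.844 g/mol = 0.39753 mol, giving 0.39753 Fe and 0.39753 O.
52.21 wt% SiO2 ÷ 60.083 g/mol = 0.86896 mol, giving 0.86896 Si and 1.73792 O.
Oxygen sums to 2.61084; scaling by 6/2.61084 = 2.29811 puts the formula on 6 O.
Si: 0.86896 × 2.29811 = 1.997 atoms per formula unit.

1.997 Si apfu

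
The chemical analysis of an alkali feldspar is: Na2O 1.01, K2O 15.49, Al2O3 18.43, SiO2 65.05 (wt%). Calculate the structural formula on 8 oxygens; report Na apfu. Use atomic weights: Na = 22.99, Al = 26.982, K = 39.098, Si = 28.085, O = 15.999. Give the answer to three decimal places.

Na2O (M=61.979): mol = 0.01630; Na = 0.03260, O = 0.01630.
K2O (M=94.195): mol = 0.16445; K = 0.32890, O = 0.16445.
Al2O3 (M=101.961): mol = 0.18076; Al = 0.36152, O = 0.54228.
SiO2 (M=60.083): mol = 1.08267; Si = 1.08267, O = 2.16534.
ΣO = 2.88837; factor = 8/ΣO = 2.76973.
Na apfu = 0.03260 × 2.76973 = 0.090.

0.090 Na apfu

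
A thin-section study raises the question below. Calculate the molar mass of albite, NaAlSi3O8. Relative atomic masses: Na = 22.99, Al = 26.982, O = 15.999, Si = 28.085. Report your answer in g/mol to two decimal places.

The formula mass is the sum 1*22.99 + 1*26.982 + 3*28.085 + 8*15.999.

262.22 g/mol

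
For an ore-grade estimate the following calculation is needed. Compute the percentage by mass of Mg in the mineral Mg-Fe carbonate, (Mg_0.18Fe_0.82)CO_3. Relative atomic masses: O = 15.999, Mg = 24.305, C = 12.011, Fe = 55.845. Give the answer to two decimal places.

Molar mass of (Mg_0.18Fe_0.82)CO_3: 0.18×24.305 + 0.82×55.845 + 1×12.011 + 3×15.999 = 110.176 g/mol.
Mass of Mg per formula unit: 0.18 × 24.305 = 4.375 g.
Weight fraction Mg = 4.375 / 110.176 = 0.0397.

3.97 wt%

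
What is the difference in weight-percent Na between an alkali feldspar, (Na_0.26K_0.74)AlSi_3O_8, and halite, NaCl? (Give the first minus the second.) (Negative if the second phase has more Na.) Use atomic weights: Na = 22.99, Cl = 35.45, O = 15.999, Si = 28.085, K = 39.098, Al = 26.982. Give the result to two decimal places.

M((Na_0.26K_0.74)AlSi_3O_8) = 274.139 g/mol, so wt% Na = 5.977/274.139 × 100 = 2.18%.
M(NaCl) = 58.440 g/mol, so wt% Na = 22.990/58.440 × 100 = 39.34%.
2.18 − 39.34 = -37.16 pp.

-37.16 percentage points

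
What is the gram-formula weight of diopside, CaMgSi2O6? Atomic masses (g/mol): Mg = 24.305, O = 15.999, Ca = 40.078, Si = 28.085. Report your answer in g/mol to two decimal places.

216.55 g/mol

Ca: 1 × 40.078 = 40.0780
Mg: 1 × 24.305 = 24.3050
Si: 2 × 28.085 = 56.1700
O: 6 × 15.999 = 95.9940
Summing the contributions gives the formula mass.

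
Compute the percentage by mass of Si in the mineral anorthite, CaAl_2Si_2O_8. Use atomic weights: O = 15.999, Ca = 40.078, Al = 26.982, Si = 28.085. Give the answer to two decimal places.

Formula mass = 1*40.078 + 2*26.982 + 2*28.085 + 8*15.999 = 278.204 g/mol, of which 56.170 g is Si.
So Si makes up 56.170/278.204 = 0.2019 of the mass, i.e. 20.19%.

20.19 weight percent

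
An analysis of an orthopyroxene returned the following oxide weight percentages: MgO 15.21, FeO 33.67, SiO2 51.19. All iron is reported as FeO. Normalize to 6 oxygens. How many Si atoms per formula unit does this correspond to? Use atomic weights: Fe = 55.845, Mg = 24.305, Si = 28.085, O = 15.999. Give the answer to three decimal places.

15.21 wt% MgO ÷ 40.304 g/mol = 0.37738 mol, giving 0.37738 Mg and 0.37738 O.
33.67 wt% FeO ÷ 71.844 g/mol = 0.46865 mol, giving 0.46865 Fe and 0.46865 O.
51.19 wt% SiO2 ÷ 60.083 g/mol = 0.85199 mol, giving 0.85199 Si and 1.70398 O.
Oxygen sums to 2.55001; scaling by 6/2.55001 = 2.35293 puts the formula on 6 O.
Si: 0.85199 × 2.35293 = 2.005 atoms per formula unit.

2.005 Si apfu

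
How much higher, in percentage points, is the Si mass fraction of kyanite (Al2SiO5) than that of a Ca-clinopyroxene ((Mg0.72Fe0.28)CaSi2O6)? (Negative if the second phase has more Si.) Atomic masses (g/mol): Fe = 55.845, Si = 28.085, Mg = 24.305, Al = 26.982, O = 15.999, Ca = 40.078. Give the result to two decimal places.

-7.59 percentage points

First mineral: 28.085 g Si in 162.044 g formula = 17.33 wt% Si.
Second mineral: 56.170 g Si in 225.378 g formula = 24.92 wt% Si.
17.33% − 24.92% gives a difference of -7.59 percentage points.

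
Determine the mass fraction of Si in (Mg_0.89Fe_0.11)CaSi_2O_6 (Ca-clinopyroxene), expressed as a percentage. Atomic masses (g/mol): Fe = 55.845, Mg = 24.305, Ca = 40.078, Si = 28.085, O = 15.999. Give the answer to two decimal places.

M((Mg_0.89Fe_0.11)CaSi_2O_6) = 220.016 g/mol.
Si contributes 2 × 28.085 = 56.170 g per mole.
56.170/220.016 = 0.2553 → 25.53%.

25.53 mass %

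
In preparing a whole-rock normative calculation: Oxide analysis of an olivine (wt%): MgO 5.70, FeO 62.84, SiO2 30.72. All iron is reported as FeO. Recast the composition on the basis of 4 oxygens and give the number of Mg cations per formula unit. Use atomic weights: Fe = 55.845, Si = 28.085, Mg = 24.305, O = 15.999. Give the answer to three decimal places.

5.70 wt% MgO ÷ 40.304 g/mol = 0.14143 mol, giving 0.14143 Mg and 0.14143 O.
62.84 wt% FeO ÷ 71.844 g/mol = 0.87467 mol, giving 0.87467 Fe and 0.87467 O.
30.72 wt% SiO2 ÷ 60.083 g/mol = 0.51129 mol, giving 0.51129 Si and 1.02258 O.
Oxygen sums to 2.03868; scaling by 4/2.03868 = 1.96205 puts the formula on 4 O.
Mg: 0.14143 × 1.96205 = 0.277 atoms per formula unit.

0.277 Mg apfu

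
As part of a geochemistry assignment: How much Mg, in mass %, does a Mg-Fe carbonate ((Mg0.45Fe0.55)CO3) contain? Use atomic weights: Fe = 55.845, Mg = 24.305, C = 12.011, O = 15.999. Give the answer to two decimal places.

10.76 mass %

Formula mass = 0.45·24.305 + 0.55·55.845 + 1·12.011 + 3·15.999 = 101.660 g/mol, of which 10.937 g is Mg.
So Mg makes up 10.937/101.660 = 0.1076 of the mass, i.e. 10.76%.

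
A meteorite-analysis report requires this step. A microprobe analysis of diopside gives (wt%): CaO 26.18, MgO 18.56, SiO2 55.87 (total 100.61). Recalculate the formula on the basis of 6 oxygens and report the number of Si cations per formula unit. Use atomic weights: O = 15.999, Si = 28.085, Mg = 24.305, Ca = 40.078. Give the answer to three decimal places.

26.18 wt% CaO ÷ 56.077 g/mol = 0.46686 mol, giving 0.46686 Ca and 0.46686 O.
18.56 wt% MgO ÷ 40.304 g/mol = 0.46050 mol, giving 0.46050 Mg and 0.46050 O.
55.87 wt% SiO2 ÷ 60.083 g/mol = 0.92988 mol, giving 0.92988 Si and 1.85976 O.
Oxygen sums to 2.78712; scaling by 6/2.78712 = 2.15276 puts the formula on 6 O.
Si: 0.92988 × 2.15276 = 2.002 atoms per formula unit.

2.002 Si apfu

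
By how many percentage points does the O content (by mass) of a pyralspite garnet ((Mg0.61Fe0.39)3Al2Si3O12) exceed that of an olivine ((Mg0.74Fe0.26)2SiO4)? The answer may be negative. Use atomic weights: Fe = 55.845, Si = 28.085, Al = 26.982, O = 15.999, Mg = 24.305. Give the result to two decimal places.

O in (Mg0.61Fe0.39)3Al2Si3O12: molar mass 440.024 g/mol; 12×15.999 = 191.988 g → 43.63 wt%.
O in (Mg0.74Fe0.26)2SiO4: molar mass 157.092 g/mol; 4×15.999 = 63.996 g → 40.74 wt%.
Difference = 43.63 − 40.74 = 2.89 percentage points.

2.89 percentage points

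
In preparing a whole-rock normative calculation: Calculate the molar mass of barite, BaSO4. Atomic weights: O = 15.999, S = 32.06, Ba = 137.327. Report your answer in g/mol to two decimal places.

233.38 g/mol

M = 1(137.327) + 1(32.06) + 4(15.999)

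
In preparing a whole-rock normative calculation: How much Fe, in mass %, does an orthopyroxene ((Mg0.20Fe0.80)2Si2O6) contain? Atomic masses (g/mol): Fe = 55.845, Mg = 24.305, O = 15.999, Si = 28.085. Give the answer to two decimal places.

35.56 mass %

Formula mass = 0.40·24.305 + 1.60·55.845 + 2·28.085 + 6·15.999 = 251.238 g/mol, of which 89.352 g is Fe.
So Fe makes up 89.352/251.238 = 0.3556 of the mass, i.e. 35.56%.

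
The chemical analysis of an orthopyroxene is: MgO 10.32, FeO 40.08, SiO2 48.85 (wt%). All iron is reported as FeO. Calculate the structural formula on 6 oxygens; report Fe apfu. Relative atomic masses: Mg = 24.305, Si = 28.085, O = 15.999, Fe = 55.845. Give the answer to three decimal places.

1.372 Fe apfu

MgO: 10.32/40.304 = 0.25605 mol → 0.25605 mol Mg, 0.25605 mol O.
FeO: 40.08/71.844 = 0.55788 mol → 0.55788 mol Fe, 0.55788 mol O.
SiO2: 48.85/60.083 = 0.81304 mol → 0.81304 mol Si, 1.62608 mol O.
Total oxygen = 2.44001 mol. Normalization factor = 6/2.44001 = 2.45901.
Fe per 6 O = 0.55788 × 2.45901 = 1.372.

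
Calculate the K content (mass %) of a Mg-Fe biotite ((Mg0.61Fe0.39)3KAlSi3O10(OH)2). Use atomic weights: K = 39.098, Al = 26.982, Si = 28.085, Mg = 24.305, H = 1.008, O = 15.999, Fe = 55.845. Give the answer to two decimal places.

M((Mg0.61Fe0.39)3KAlSi3O10(OH)2) = 454.156 g/mol.
K contributes 1 × 39.098 = 39.098 g per mole.
39.098/454.156 = 0.0861 → 8.61%.

8.61 mass %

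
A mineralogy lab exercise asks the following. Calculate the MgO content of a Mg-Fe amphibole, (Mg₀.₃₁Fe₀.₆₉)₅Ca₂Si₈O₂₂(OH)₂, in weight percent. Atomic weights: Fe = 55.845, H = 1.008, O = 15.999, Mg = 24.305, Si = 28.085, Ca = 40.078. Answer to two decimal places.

M((Mg₀.₃₁Fe₀.₆₉)₅Ca₂Si₈O₂₂(OH)₂) = 921.166 g/mol; M(MgO) = 40.304 g/mol.
Moles MgO per formula unit = 1.55 Mg ÷ 1 = 1.5500.
MgO fraction = (1.5500 × 40.304) / 921.166 = 62.471/921.166 = 0.0678.

6.78 wt%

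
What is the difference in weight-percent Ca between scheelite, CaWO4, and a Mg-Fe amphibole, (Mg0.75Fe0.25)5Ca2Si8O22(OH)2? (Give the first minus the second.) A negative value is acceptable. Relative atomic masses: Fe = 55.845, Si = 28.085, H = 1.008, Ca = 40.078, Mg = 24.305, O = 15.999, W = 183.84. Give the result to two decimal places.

Ca in CaWO4: molar mass 287.914 g/mol; 1×40.078 = 40.078 g → 13.92 wt%.
Ca in (Mg0.75Fe0.25)5Ca2Si8O22(OH)2: molar mass 851.778 g/mol; 2×40.078 = 80.156 g → 9.41 wt%.
Difference = 13.92 − 9.41 = 4.51 percentage points.

4.51 percentage points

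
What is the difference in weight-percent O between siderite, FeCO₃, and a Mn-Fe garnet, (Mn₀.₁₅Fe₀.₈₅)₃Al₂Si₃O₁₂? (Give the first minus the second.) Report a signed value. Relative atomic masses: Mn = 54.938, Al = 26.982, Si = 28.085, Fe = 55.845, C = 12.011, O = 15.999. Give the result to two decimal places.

2.83 percentage points

First mineral: 47.997 g O in 115.853 g formula = 41.43 wt% O.
Second mineral: 191.988 g O in 497.334 g formula = 38.60 wt% O.
41.43% − 38.60% gives a difference of 2.83 percentage points.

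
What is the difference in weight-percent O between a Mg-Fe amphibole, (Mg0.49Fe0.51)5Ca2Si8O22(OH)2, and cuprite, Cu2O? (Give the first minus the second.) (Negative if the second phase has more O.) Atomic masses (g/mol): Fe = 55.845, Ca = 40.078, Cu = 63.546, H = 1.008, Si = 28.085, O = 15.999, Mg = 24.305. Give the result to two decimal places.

O in (Mg0.49Fe0.51)5Ca2Si8O22(OH)2: molar mass 892.780 g/mol; 24×15.999 = 383.976 g → 43.01 wt%.
O in Cu2O: molar mass 143.091 g/mol; 1×15.999 = 15.999 g → 11.18 wt%.
Difference = 43.01 − 11.18 = 31.83 percentage points.

31.83 percentage points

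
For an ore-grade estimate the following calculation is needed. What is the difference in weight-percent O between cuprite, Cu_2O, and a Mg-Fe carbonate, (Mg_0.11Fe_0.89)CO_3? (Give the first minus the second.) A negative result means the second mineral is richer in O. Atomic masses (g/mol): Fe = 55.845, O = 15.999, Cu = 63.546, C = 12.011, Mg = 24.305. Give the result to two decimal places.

O in Cu_2O: molar mass 143.091 g/mol; 1×15.999 = 15.999 g → 11.18 wt%.
O in (Mg_0.11Fe_0.89)CO_3: molar mass 112.384 g/mol; 3×15.999 = 47.997 g → 42.71 wt%.
Difference = 11.18 − 42.71 = -31.53 percentage points.

-31.53 percentage points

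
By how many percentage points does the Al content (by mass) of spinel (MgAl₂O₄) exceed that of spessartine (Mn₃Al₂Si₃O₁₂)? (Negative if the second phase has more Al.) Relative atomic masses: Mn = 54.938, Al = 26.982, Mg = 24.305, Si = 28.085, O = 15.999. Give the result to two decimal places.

27.03 percentage points

Al in MgAl₂O₄: molar mass 142.265 g/mol; 2×26.982 = 53.964 g → 37.93 wt%.
Al in Mn₃Al₂Si₃O₁₂: molar mass 495.021 g/mol; 2×26.982 = 53.964 g → 10.90 wt%.
Difference = 37.93 − 10.90 = 27.03 percentage points.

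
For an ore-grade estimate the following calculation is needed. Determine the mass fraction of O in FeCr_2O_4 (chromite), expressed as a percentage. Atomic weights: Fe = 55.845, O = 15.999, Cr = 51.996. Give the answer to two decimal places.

Formula mass = 1×55.845 + 2×51.996 + 4×15.999 = 223.833 g/mol, of which 63.996 g is O.
So O makes up 63.996/223.833 = 0.2859 of the mass, i.e. 28.59%.

28.59 mass %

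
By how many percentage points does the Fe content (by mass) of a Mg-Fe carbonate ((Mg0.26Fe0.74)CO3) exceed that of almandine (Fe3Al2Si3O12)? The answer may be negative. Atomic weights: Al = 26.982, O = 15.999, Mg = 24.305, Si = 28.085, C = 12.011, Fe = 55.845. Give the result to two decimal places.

4.73 percentage points

First mineral: 41.325 g Fe in 107.653 g formula = 38.39 wt% Fe.
Second mineral: 167.535 g Fe in 497.742 g formula = 33.66 wt% Fe.
38.39% − 33.66% gives a difference of 4.73 percentage points.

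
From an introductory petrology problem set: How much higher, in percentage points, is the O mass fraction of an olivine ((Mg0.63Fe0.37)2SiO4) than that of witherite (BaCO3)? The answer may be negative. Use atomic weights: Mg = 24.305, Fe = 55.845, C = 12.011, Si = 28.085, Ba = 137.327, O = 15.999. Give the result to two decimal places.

14.69 percentage points

M((Mg0.63Fe0.37)2SiO4) = 164.031 g/mol, so wt% O = 63.996/164.031 × 100 = 39.01%.
M(BaCO3) = 197.335 g/mol, so wt% O = 47.997/197.335 × 100 = 24.32%.
39.01 − 24.32 = 14.69 pp.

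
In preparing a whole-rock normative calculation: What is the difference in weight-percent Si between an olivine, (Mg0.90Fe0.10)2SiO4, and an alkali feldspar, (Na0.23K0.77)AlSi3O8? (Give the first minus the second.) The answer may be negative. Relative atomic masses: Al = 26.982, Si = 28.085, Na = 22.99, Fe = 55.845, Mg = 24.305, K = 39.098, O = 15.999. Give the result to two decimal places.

First mineral: 28.085 g Si in 146.999 g formula = 19.11 wt% Si.
Second mineral: 84.255 g Si in 274.622 g formula = 30.68 wt% Si.
19.11% − 30.68% gives a difference of -11.57 percentage points.

-11.57 percentage points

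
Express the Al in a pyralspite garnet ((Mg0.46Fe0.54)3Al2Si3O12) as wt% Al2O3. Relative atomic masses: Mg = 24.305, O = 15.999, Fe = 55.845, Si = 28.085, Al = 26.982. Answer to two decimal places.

Molar mass of (Mg0.46Fe0.54)3Al2Si3O12 = 1.38·24.305 + 1.62·55.845 + 2·26.982 + 3·28.085 + 12·15.999 = 454.217 g/mol.
Each formula unit contains 2 Al, equivalent to 2/2 = 1.0000 mol Al2O3.
M(Al2O3) = 2×26.982 + 3×15.999 = 101.961 g/mol.
Mass of Al2O3 per formula unit = 1.0000 × 101.961 = 101.961 g.
Al2O3 wt% = 101.961 / 454.217 × 100 = 22.45%.

22.45 wt%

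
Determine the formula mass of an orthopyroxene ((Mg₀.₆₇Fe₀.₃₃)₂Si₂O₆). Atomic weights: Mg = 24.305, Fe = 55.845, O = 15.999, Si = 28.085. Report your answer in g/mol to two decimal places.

221.59 g/mol

M = 1.34*24.305 + 0.66*55.845 + 2*28.085 + 6*15.999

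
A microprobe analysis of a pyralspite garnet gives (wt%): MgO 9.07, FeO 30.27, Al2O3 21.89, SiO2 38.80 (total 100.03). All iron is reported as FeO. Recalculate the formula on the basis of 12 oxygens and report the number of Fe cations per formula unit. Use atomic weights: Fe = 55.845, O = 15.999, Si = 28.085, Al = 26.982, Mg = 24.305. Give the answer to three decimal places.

1.958 Fe apfu

MgO: 9.07/40.304 = 0.22504 mol → 0.22504 mol Mg, 0.22504 mol O.
FeO: 30.27/71.844 = 0.42133 mol → 0.42133 mol Fe, 0.42133 mol O.
Al2O3: 21.89/101.961 = 0.21469 mol → 0.42938 mol Al, 0.64407 mol O.
SiO2: 38.80/60.083 = 0.64577 mol → 0.64577 mol Si, 1.29154 mol O.
Total oxygen = 2.58198 mol. Normalization factor = 12/2.58198 = 4.64760.
Fe per 12 O = 0.42133 × 4.64760 = 1.958.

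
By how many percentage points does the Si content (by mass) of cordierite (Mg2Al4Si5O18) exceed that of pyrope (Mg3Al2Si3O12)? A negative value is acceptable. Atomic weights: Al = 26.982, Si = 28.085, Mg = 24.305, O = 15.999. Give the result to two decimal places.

3.11 percentage points

Si in Mg2Al4Si5O18: molar mass 584.945 g/mol; 5×28.085 = 140.425 g → 24.01 wt%.
Si in Mg3Al2Si3O12: molar mass 403.122 g/mol; 3×28.085 = 84.255 g → 20.90 wt%.
Difference = 24.01 − 20.90 = 3.11 percentage points.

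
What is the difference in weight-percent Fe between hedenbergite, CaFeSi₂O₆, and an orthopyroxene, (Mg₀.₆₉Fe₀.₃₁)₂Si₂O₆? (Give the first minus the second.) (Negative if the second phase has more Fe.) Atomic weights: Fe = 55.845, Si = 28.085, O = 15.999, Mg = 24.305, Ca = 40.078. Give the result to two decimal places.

First mineral: 55.845 g Fe in 248.087 g formula = 22.51 wt% Fe.
Second mineral: 34.624 g Fe in 220.329 g formula = 15.71 wt% Fe.
22.51% − 15.71% gives a difference of 6.80 percentage points.

6.80 percentage points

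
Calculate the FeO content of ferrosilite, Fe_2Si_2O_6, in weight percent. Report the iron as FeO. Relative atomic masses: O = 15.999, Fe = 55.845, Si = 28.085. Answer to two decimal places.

54.46 wt%

Formula mass = 263.854 g/mol.
2 Fe → 2.0000 mol FeO per formula unit; M(FeO) = 71.844, so FeO mass = 143.688 g.
143.688/263.854 × 100 = 54.46 wt%.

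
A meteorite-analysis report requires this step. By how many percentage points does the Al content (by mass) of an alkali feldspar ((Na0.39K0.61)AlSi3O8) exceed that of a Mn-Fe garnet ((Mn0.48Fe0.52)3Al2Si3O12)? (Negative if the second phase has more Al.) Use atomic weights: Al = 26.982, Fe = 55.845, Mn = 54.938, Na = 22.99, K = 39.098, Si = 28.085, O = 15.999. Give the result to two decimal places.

Al in (Na0.39K0.61)AlSi3O8: molar mass 272.045 g/mol; 1×26.982 = 26.982 g → 9.92 wt%.
Al in (Mn0.48Fe0.52)3Al2Si3O12: molar mass 496.436 g/mol; 2×26.982 = 53.964 g → 10.87 wt%.
Difference = 9.92 − 10.87 = -0.95 percentage points.

-0.95 percentage points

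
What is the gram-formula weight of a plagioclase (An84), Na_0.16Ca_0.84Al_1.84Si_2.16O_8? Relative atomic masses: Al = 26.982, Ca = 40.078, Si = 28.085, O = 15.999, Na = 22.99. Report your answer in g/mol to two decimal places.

275.65 g/mol

Na: 0.16 × 22.99 = 3.6784
Ca: 0.84 × 40.078 = 33.6655
Al: 1.84 × 26.982 = 49.6469
Si: 2.16 × 28.085 = 60.6636
O: 8 × 15.999 = 127.9920
Summing the contributions gives the formula mass.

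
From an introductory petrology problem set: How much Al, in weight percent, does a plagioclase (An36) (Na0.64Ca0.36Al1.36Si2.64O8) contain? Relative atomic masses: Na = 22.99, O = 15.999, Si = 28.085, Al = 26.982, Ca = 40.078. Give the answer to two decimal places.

13.69 weight percent

Formula mass = 0.64×22.99 + 0.36×40.078 + 1.36×26.982 + 2.64×28.085 + 8×15.999 = 267.974 g/mol, of which 36.696 g is Al.
So Al makes up 36.696/267.974 = 0.1369 of the mass, i.e. 13.69%.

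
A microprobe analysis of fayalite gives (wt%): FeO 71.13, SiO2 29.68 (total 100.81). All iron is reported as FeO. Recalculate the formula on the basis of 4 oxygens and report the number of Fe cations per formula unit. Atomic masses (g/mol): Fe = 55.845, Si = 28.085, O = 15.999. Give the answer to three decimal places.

2.002 Fe apfu

FeO (M=71.844): mol = 0.99006; Fe = 0.99006, O = 0.99006.
SiO2 (M=60.083): mol = 0.49398; Si = 0.49398, O = 0.98796.
ΣO = 1.97802; factor = 4/ΣO = 2.02222.
Fe apfu = 0.99006 × 2.02222 = 2.002.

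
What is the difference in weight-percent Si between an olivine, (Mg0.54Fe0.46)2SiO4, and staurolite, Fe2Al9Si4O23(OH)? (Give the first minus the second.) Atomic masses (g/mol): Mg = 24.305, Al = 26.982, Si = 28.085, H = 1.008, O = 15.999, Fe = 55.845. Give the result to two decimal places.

Si in (Mg0.54Fe0.46)2SiO4: molar mass 169.708 g/mol; 1×28.085 = 28.085 g → 16.55 wt%.
Si in Fe2Al9Si4O23(OH): molar mass 851.852 g/mol; 4×28.085 = 112.340 g → 13.19 wt%.
Difference = 16.55 − 13.19 = 3.36 percentage points.

3.36 percentage points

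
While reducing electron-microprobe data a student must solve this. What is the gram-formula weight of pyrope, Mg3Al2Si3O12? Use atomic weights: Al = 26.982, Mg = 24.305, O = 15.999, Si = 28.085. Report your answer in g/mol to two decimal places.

403.12 g/mol

Mg: 3 × 24.305 = 72.9150
Al: 2 × 26.982 = 53.9640
Si: 3 × 28.085 = 84.2550
O: 12 × 15.999 = 191.9880
Summing the contributions gives the formula mass.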